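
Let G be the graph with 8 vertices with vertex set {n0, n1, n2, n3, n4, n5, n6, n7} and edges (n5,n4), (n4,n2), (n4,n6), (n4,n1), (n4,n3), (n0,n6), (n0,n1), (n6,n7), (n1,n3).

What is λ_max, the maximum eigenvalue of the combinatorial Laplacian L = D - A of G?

Degrees: deg(n0) = 2, deg(n1) = 3, deg(n2) = 1, deg(n3) = 2, deg(n4) = 5, deg(n5) = 1, deg(n6) = 3, deg(n7) = 1.
L = D − A with rows/columns ordered (n0, n1, n2, n3, n4, n5, n6, n7):
  [ 2, -1,  0,  0,  0,  0, -1,  0]
  [-1,  3,  0, -1, -1,  0,  0,  0]
  [ 0,  0,  1,  0, -1,  0,  0,  0]
  [ 0, -1,  0,  2, -1,  0,  0,  0]
  [ 0, -1, -1, -1,  5, -1, -1,  0]
  [ 0,  0,  0,  0, -1,  1,  0,  0]
  [-1,  0,  0,  0, -1,  0,  3, -1]
  [ 0,  0,  0,  0,  0,  0, -1,  1]
Characteristic polynomial: det(λI − L) = λ(λ² − 4λ + 2)(λ − 1)²(λ² − 8λ + 11)(λ − 4).
Roots: λ = 0; (λ² − 4λ + 2) = 0 ⇒ λ = 2 ± √2 ≈ 0.5858, 3.4142; (λ − 1) = 0 ⇒ λ = 1 (multiplicity 2); (λ² − 8λ + 11) = 0 ⇒ λ = 4 ± √5 ≈ 1.7639, 6.2361; (λ − 4) = 0 ⇒ λ = 4.
(Check: the roots sum (with multiplicity) to 18, matching trace L = Σdeg = 2·9 = 18.)
Laplacian eigenvalues: [0.0, 0.5858, 1.0, 1.0, 1.7639, 3.4142, 4.0, 6.2361]. Largest eigenvalue (spectral radius) = 6.2361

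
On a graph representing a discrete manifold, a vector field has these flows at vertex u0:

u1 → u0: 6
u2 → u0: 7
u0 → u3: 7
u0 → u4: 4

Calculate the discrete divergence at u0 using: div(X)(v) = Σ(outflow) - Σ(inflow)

Divergence = sum of outgoing flows = (-6) + (-7) + 7 + 4 = -2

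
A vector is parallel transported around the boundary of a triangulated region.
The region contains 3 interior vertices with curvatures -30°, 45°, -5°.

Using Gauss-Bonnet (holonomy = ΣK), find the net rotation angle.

Holonomy = total enclosed curvature = (-30°) + 45° + (-5°) = 10°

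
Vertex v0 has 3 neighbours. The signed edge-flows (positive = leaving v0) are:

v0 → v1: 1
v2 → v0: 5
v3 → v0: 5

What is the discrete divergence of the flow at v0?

Divergence = sum of outgoing flows = 1 + (-5) + (-5) = -9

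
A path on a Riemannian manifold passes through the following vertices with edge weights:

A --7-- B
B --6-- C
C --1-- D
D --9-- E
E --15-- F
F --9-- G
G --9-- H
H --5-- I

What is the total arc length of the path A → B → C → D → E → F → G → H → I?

Arc length = 7 + 6 + 1 + 9 + 15 + 9 + 9 + 5 = 61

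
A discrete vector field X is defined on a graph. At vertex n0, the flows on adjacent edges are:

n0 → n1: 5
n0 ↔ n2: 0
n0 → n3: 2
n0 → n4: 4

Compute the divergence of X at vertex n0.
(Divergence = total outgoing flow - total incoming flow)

Divergence = sum of outgoing flows = 5 + 0 + 2 + 4 = 11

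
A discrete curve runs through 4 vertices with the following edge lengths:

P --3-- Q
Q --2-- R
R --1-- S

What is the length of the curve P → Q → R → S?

Arc length = 3 + 2 + 1 = 6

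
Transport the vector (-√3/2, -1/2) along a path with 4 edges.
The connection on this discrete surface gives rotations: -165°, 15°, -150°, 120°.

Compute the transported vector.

Total rotation: (-165°) + 15° + (-150°) + 120° = -180° ≡ 180° (mod 360°). Final vector: (0.8660, 0.5000)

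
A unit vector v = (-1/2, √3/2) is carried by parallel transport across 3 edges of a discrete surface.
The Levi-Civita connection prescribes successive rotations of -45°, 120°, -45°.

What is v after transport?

Total rotation: (-45°) + 120° + (-45°) = 30°. Final vector: (-0.8660, 0.5000)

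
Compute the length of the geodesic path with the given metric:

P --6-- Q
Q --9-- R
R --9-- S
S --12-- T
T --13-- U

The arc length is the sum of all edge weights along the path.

Arc length = 6 + 9 + 9 + 12 + 13 = 49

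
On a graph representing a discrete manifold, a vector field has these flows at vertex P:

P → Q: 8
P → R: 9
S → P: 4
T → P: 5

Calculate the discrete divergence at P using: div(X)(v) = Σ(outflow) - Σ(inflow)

Divergence = sum of outgoing flows = 8 + 9 + (-4) + (-5) = 8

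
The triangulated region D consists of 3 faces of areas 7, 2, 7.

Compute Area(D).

7 + 2 + 7 = 16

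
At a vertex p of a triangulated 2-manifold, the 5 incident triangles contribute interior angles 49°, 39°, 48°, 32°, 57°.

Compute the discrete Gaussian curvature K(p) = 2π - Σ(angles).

Sum of angles = 225°. K = 360° - 225° = 135° = 3π/4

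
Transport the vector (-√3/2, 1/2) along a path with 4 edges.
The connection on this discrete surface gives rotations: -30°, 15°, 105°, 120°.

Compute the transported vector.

Total rotation: (-30°) + 15° + 105° + 120° = 210° ≡ -150° (mod 360°). Final vector: (1, 0)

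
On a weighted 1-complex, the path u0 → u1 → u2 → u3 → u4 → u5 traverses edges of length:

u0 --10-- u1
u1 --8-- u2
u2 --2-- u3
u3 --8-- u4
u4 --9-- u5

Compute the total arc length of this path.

Arc length = 10 + 8 + 2 + 8 + 9 = 37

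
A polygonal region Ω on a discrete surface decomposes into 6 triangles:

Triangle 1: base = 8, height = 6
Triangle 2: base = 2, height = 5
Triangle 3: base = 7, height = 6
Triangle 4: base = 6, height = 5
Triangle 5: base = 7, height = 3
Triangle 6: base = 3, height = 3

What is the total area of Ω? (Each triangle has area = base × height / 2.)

(1/2)×8×6 + (1/2)×2×5 + (1/2)×7×6 + (1/2)×6×5 + (1/2)×7×3 + (1/2)×3×3 = 80.0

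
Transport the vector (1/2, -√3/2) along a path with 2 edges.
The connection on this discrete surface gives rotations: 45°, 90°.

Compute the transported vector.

Total rotation: 45° + 90° = 135°. Final vector: (0.2588, 0.9659)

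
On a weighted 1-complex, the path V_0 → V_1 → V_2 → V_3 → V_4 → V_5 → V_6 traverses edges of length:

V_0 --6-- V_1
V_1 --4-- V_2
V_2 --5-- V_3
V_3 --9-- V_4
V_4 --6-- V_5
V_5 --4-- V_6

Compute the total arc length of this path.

Arc length = 6 + 4 + 5 + 9 + 6 + 4 = 34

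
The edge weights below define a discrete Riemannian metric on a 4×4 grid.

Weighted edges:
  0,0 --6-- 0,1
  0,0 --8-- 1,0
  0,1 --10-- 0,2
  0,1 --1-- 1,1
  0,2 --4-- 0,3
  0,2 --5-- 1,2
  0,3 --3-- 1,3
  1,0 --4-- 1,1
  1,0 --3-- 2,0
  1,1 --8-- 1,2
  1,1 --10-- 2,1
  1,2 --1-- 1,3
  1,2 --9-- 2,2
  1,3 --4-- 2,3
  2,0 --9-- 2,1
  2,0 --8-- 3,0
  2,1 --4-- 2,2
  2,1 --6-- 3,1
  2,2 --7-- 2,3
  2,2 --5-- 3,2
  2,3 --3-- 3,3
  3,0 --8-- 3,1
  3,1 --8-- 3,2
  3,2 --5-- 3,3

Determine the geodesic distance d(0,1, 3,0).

Shortest path: 0,1 → 1,1 → 1,0 → 2,0 → 3,0, total weight = 16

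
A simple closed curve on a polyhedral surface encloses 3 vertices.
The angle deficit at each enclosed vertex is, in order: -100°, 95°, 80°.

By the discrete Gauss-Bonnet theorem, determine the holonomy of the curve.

Holonomy = total enclosed curvature = (-100°) + 95° + 80° = 75°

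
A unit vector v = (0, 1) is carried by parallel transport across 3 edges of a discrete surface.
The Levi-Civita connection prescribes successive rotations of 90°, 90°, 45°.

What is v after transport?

Total rotation: 90° + 90° + 45° = 225° ≡ -135° (mod 360°). Final vector: (0.7071, -0.7071)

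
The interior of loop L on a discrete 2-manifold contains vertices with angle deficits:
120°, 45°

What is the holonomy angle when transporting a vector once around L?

Holonomy = total enclosed curvature = 120° + 45° = 165°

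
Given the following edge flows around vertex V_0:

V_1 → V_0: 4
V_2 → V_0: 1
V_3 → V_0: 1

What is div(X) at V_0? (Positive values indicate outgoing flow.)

Divergence = sum of outgoing flows = (-4) + (-1) + (-1) = -6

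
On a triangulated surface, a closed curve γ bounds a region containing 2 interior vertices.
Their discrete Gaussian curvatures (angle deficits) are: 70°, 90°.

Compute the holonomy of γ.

Holonomy = total enclosed curvature = 70° + 90° = 160°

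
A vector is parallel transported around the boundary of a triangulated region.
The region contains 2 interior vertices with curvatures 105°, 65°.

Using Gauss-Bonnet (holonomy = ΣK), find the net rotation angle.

Holonomy = total enclosed curvature = 105° + 65° = 170°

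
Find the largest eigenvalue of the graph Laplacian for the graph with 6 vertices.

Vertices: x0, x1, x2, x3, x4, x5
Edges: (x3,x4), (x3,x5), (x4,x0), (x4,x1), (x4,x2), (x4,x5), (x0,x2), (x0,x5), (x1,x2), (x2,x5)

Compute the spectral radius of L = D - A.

Degrees: deg(x0) = 3, deg(x1) = 2, deg(x2) = 4, deg(x3) = 2, deg(x4) = 5, deg(x5) = 4.
L = D − A with rows/columns ordered (x0, x1, x2, x3, x4, x5):
  [ 3,  0, -1,  0, -1, -1]
  [ 0,  2, -1,  0, -1,  0]
  [-1, -1,  4,  0, -1, -1]
  [ 0,  0,  0,  2, -1, -1]
  [-1, -1, -1, -1,  5, -1]
  [-1,  0, -1, -1, -1,  4]
Characteristic polynomial: det(λI − L) = λ(λ² − 7λ + 9)(λ² − 7λ + 11)(λ − 6).
Roots: λ = 0; (λ² − 7λ + 9) = 0 ⇒ λ = (7 ± √13)/2 ≈ 1.6972, 5.3028; (λ² − 7λ + 11) = 0 ⇒ λ = (7 ± √5)/2 ≈ 2.382, 4.618; (λ − 6) = 0 ⇒ λ = 6.
(Check: the roots sum (with multiplicity) to 20, matching trace L = Σdeg = 2·10 = 20.)
Laplacian eigenvalues: [0.0, 1.6972, 2.382, 4.618, 5.3028, 6.0]. Largest eigenvalue (spectral radius) = 6.0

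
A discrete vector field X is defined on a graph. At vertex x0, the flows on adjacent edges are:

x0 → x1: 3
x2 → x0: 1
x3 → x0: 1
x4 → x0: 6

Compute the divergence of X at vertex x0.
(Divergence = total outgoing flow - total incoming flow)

Divergence = sum of outgoing flows = 3 + (-1) + (-1) + (-6) = -5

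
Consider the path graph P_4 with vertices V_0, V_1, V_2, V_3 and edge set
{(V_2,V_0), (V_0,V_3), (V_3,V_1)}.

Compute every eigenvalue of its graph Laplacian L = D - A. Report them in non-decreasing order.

The path graph P_n has Laplacian eigenvalues λ_k = 2 − 2cos(kπ/n), k = 0, 1, …, n−1. Here n = 4:
k=0: 2 − 2cos(0) = 0.0; k=1: 2 − 2cos(π/4) = 0.5858; k=2: 2 − 2cos(π/2) = 2.0; k=3: 2 − 2cos(3π/4) = 3.4142.
Laplacian eigenvalues (increasing order): [0.0, 0.5858, 2.0, 3.4142]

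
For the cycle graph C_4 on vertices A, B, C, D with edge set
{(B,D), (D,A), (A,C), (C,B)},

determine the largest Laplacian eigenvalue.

The cycle graph C_n has Laplacian eigenvalues λ_k = 2 − 2cos(2πk/n), k = 0, 1, …, n−1. Here n = 4:
k=0: 2 − 2cos(0) = 0.0; k=1: 2 − 2cos(π/2) = 2.0; k=2: 2 − 2cos(π) = 4.0; k=3: 2 − 2cos(3π/2) = 2.0.
Laplacian eigenvalues: [0.0, 2.0, 2.0, 4.0]. Largest eigenvalue (spectral radius) = 4.0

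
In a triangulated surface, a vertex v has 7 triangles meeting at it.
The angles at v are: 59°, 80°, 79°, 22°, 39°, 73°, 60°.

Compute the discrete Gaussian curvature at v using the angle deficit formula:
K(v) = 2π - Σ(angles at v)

Sum of angles = 412°. K = 360° - 412° = -52° = -13π/45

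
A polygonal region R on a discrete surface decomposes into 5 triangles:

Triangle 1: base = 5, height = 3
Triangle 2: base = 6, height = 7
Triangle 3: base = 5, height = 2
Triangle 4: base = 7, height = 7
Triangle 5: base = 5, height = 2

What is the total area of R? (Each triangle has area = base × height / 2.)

(1/2)×5×3 + (1/2)×6×7 + (1/2)×5×2 + (1/2)×7×7 + (1/2)×5×2 = 63.0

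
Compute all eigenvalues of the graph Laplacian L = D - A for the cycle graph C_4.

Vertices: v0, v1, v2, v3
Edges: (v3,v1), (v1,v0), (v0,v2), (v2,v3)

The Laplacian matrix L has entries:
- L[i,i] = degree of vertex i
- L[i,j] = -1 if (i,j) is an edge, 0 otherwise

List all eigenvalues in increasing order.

The cycle graph C_n has Laplacian eigenvalues λ_k = 2 − 2cos(2πk/n), k = 0, 1, …, n−1. Here n = 4:
k=0: 2 − 2cos(0) = 0.0; k=1: 2 − 2cos(π/2) = 2.0; k=2: 2 − 2cos(π) = 4.0; k=3: 2 − 2cos(3π/2) = 2.0.
Laplacian eigenvalues (increasing order): [0.0, 2.0, 2.0, 4.0]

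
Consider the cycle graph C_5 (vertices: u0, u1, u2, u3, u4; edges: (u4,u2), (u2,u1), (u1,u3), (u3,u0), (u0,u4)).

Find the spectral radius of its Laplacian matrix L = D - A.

The cycle graph C_n has Laplacian eigenvalues λ_k = 2 − 2cos(2πk/n), k = 0, 1, …, n−1. Here n = 5:
k=0: 2 − 2cos(0) = 0.0; k=1: 2 − 2cos(2π/5) = 1.382; k=2: 2 − 2cos(4π/5) = 3.618; k=3: 2 − 2cos(6π/5) = 3.618; k=4: 2 − 2cos(8π/5) = 1.382.
Laplacian eigenvalues: [0.0, 1.382, 1.382, 3.618, 3.618]. Largest eigenvalue (spectral radius) = 3.618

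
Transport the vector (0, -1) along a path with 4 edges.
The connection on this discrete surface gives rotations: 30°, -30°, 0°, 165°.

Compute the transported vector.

Total rotation: 30° + (-30°) + 0° + 165° = 165°. Final vector: (0.2588, 0.9659)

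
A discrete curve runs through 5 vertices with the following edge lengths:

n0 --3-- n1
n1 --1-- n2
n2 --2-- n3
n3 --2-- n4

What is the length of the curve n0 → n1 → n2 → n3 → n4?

Arc length = 3 + 1 + 2 + 2 = 8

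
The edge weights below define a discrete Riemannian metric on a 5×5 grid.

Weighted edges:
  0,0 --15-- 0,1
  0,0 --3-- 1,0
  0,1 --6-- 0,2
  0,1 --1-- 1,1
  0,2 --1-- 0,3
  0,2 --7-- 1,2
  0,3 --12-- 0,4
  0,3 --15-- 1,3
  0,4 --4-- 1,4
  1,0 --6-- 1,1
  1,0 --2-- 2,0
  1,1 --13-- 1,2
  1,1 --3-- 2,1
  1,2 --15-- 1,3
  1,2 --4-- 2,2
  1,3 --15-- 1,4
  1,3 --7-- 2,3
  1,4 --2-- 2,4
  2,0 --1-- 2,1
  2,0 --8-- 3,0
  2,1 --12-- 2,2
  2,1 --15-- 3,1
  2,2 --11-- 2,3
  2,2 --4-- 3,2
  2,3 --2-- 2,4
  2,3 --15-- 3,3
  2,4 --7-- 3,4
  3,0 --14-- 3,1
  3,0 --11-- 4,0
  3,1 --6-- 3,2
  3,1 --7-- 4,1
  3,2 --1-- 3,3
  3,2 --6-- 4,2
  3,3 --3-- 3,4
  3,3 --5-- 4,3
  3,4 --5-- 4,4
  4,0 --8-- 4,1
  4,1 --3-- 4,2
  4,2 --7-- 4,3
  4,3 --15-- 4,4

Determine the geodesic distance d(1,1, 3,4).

Shortest path: 1,1 → 2,1 → 2,2 → 3,2 → 3,3 → 3,4, total weight = 23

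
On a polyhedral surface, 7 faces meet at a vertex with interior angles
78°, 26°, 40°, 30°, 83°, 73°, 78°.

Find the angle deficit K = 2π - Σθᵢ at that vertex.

Sum of angles = 408°. K = 360° - 408° = -48° = -4π/15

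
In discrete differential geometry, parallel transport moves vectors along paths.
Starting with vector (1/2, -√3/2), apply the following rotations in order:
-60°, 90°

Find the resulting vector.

Total rotation: (-60°) + 90° = 30°. Final vector: (0.8660, -0.5000)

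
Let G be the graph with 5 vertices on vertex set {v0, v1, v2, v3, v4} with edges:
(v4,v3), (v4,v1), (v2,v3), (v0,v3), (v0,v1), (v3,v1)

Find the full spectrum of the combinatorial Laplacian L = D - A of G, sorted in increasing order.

Degrees: deg(v0) = 2, deg(v1) = 3, deg(v2) = 1, deg(v3) = 4, deg(v4) = 2.
L = D − A with rows/columns ordered (v0, v1, v2, v3, v4):
  [ 2, -1,  0, -1,  0]
  [-1,  3,  0, -1, -1]
  [ 0,  0,  1, -1,  0]
  [-1, -1, -1,  4, -1]
  [ 0, -1,  0, -1,  2]
Characteristic polynomial: det(λI − L) = λ(λ − 1)(λ − 2)(λ − 4)(λ − 5).
Roots: λ = 0; (λ − 1) = 0 ⇒ λ = 1; (λ − 2) = 0 ⇒ λ = 2; (λ − 4) = 0 ⇒ λ = 4; (λ − 5) = 0 ⇒ λ = 5.
(Check: the roots sum (with multiplicity) to 12, matching trace L = Σdeg = 2·6 = 12.)
Laplacian eigenvalues (increasing order): [0.0, 1.0, 2.0, 4.0, 5.0]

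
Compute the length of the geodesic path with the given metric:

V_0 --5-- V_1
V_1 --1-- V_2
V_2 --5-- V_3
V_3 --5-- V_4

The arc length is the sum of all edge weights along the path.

Arc length = 5 + 1 + 5 + 5 = 16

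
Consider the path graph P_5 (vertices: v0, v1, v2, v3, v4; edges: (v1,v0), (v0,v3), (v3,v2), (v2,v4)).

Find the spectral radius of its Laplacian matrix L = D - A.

The path graph P_n has Laplacian eigenvalues λ_k = 2 − 2cos(kπ/n), k = 0, 1, …, n−1. Here n = 5:
k=0: 2 − 2cos(0) = 0.0; k=1: 2 − 2cos(π/5) = 0.382; k=2: 2 − 2cos(2π/5) = 1.382; k=3: 2 − 2cos(3π/5) = 2.618; k=4: 2 − 2cos(4π/5) = 3.618.
Laplacian eigenvalues: [0.0, 0.382, 1.382, 2.618, 3.618]. Largest eigenvalue (spectral radius) = 3.618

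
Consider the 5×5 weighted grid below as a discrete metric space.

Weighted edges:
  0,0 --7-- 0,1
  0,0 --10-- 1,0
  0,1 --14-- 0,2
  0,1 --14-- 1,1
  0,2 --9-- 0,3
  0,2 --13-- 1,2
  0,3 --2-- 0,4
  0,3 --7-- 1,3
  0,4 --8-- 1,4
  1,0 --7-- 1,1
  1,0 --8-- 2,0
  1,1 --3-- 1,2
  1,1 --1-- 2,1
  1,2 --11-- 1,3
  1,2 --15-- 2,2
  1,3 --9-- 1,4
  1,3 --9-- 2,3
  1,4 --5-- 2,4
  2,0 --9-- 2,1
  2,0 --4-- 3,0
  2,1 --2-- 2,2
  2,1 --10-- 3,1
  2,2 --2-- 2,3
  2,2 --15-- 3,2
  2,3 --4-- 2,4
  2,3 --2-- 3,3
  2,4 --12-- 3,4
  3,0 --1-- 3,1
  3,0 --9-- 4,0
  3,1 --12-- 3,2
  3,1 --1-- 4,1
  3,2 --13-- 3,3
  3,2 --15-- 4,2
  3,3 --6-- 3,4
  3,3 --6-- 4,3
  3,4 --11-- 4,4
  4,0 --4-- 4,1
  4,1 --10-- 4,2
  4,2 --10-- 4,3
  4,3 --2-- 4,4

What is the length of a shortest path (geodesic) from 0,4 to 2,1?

Shortest path: 0,4 → 1,4 → 2,4 → 2,3 → 2,2 → 2,1, total weight = 21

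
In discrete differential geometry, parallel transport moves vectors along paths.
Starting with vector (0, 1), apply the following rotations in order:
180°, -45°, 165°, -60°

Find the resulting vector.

Total rotation: 180° + (-45°) + 165° + (-60°) = 240° ≡ -120° (mod 360°). Final vector: (0.8660, -0.5000)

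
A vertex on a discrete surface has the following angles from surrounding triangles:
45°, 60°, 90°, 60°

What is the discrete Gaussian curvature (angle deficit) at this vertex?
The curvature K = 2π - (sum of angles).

Sum of angles = 255°. K = 360° - 255° = 105° = 7π/12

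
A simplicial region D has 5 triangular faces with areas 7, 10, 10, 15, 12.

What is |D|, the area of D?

7 + 10 + 10 + 15 + 12 = 54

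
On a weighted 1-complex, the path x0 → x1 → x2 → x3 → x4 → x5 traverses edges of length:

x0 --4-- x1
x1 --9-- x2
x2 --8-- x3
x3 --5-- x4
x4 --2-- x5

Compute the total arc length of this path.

Arc length = 4 + 9 + 8 + 5 + 2 = 28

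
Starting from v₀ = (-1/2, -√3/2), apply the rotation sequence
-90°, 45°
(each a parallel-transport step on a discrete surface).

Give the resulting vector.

Total rotation: (-90°) + 45° = -45°. Final vector: (-0.9659, -0.2588)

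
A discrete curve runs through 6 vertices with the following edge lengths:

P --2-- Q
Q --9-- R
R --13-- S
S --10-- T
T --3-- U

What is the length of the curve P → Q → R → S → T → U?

Arc length = 2 + 9 + 13 + 10 + 3 = 37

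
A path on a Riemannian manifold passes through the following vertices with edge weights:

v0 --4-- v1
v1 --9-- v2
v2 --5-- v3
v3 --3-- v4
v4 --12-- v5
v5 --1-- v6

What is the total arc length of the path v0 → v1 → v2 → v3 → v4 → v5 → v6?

Arc length = 4 + 9 + 5 + 3 + 12 + 1 = 34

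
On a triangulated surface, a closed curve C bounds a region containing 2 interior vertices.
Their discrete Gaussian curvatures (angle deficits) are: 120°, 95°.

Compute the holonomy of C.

Holonomy = total enclosed curvature = 120° + 95° = 215°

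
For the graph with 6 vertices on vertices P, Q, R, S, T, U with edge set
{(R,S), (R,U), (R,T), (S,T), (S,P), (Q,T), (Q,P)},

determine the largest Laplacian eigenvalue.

Degrees: deg(P) = 2, deg(Q) = 2, deg(R) = 3, deg(S) = 3, deg(T) = 3, deg(U) = 1.
L = D − A with rows/columns ordered (P, Q, R, S, T, U):
  [ 2, -1,  0, -1,  0,  0]
  [-1,  2,  0,  0, -1,  0]
  [ 0,  0,  3, -1, -1, -1]
  [-1,  0, -1,  3, -1,  0]
  [ 0, -1, -1, -1,  3,  0]
  [ 0,  0, -1,  0,  0,  1]
Characteristic polynomial: det(λI − L) = λ(λ² − 5λ + 3)(λ − 2)(λ² − 7λ + 11).
Roots: λ = 0; (λ² − 5λ + 3) = 0 ⇒ λ = (5 ± √13)/2 ≈ 0.6972, 4.3028; (λ − 2) = 0 ⇒ λ = 2; (λ² − 7λ + 11) = 0 ⇒ λ = (7 ± √5)/2 ≈ 2.382, 4.618.
(Check: the roots sum (with multiplicity) to 14, matching trace L = Σdeg = 2·7 = 14.)
Laplacian eigenvalues: [0.0, 0.6972, 2.0, 2.382, 4.3028, 4.618]. Largest eigenvalue (spectral radius) = 4.618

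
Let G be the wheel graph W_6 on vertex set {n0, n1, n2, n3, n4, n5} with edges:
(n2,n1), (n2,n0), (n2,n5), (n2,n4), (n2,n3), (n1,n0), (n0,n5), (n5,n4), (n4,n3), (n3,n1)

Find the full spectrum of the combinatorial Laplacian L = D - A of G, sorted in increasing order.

The wheel W_6 is the join K_1 ∨ C_5 (a hub joined to every vertex of a cycle of length 5). For a join G ∨ H (G on p vertices, H on q vertices) the Laplacian spectrum is 0, p+q, the eigenvalues of L(G) other than one 0 each shifted by +q, and the eigenvalues of L(H) other than one 0 each shifted by +p. With G = K_1 (p = 1, nothing left after dropping its 0) and H = C_5 (q = 5, eigenvalues 2 − 2cos(2πk/5), k = 0, …, 4; drop k = 0), the spectrum of W_6 is 0, 6, and 1 + (2 − 2cos(2πk/5)) = 3 − 2cos(2πk/5) for k = 1, …, 4:
k=1: 3 − 2cos(2π/5) = 2.382; k=2: 3 − 2cos(4π/5) = 4.618; k=3: 3 − 2cos(6π/5) = 4.618; k=4: 3 − 2cos(8π/5) = 2.382.
Laplacian eigenvalues (increasing order): [0.0, 2.382, 2.382, 4.618, 4.618, 6.0]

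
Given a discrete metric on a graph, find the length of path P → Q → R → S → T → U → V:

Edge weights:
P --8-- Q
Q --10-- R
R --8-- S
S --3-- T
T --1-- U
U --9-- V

Arc length = 8 + 10 + 8 + 3 + 1 + 9 = 39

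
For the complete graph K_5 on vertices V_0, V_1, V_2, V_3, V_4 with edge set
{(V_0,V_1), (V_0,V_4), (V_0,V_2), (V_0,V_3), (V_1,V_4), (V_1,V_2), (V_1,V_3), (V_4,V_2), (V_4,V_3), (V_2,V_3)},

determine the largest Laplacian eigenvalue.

For the complete graph K_n, L = nI − J (J = all-ones matrix). J has eigenvalues n (once, eigenvector 𝟙) and 0 (multiplicity n−1), so L has eigenvalues 0 (once) and n (multiplicity n−1). Here n = 5: eigenvalue 0 once and 5 with multiplicity 4.
Laplacian eigenvalues: [0.0, 5.0, 5.0, 5.0, 5.0]. Largest eigenvalue (spectral radius) = 5.0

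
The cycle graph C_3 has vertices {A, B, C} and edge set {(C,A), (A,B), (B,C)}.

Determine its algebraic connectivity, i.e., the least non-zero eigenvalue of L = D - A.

The cycle graph C_n has Laplacian eigenvalues λ_k = 2 − 2cos(2πk/n), k = 0, 1, …, n−1. Here n = 3:
k=0: 2 − 2cos(0) = 0.0; k=1: 2 − 2cos(2π/3) = 3.0; k=2: 2 − 2cos(4π/3) = 3.0.
Laplacian eigenvalues: [0.0, 3.0, 3.0]. Algebraic connectivity (smallest non-zero eigenvalue) = 3.0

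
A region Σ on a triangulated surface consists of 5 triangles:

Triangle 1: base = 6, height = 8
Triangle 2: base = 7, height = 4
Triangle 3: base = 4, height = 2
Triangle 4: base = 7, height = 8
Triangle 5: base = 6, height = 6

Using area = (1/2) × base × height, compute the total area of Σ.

(1/2)×6×8 + (1/2)×7×4 + (1/2)×4×2 + (1/2)×7×8 + (1/2)×6×6 = 88.0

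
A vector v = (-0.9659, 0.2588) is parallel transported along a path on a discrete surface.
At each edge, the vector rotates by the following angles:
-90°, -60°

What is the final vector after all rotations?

Total rotation: (-90°) + (-60°) = -150°. Final vector: (0.9659, 0.2588)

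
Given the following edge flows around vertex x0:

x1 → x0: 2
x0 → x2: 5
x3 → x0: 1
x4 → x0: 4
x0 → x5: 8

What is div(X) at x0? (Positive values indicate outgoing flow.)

Divergence = sum of outgoing flows = (-2) + 5 + (-1) + (-4) + 8 = 6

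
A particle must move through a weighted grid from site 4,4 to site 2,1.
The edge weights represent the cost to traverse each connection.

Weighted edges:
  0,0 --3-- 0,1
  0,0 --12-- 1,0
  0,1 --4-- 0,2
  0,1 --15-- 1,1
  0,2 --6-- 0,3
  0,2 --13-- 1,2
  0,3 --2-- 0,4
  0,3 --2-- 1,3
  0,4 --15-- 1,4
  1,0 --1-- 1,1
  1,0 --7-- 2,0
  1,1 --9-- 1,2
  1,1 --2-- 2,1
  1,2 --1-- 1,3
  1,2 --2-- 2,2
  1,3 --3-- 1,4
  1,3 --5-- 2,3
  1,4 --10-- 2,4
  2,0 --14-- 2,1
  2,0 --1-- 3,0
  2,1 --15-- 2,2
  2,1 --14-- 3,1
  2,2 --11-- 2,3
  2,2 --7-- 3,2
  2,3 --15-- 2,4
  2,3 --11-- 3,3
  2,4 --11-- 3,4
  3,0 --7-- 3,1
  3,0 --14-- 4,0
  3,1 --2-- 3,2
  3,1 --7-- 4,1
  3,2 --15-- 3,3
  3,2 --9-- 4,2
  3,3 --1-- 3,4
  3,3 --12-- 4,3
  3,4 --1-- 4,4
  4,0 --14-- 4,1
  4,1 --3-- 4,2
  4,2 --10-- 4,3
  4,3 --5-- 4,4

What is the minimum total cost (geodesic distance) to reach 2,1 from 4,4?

Shortest path: 4,4 → 3,4 → 3,3 → 2,3 → 1,3 → 1,2 → 1,1 → 2,1, total weight = 30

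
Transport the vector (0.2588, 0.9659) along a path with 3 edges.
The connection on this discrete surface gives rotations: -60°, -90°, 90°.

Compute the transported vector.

Total rotation: (-60°) + (-90°) + 90° = -60°. Final vector: (0.9659, 0.2588)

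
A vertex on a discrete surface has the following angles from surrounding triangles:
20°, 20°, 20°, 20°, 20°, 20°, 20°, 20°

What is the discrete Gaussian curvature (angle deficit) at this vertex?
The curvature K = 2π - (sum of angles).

Sum of angles = 160°. K = 360° - 160° = 200°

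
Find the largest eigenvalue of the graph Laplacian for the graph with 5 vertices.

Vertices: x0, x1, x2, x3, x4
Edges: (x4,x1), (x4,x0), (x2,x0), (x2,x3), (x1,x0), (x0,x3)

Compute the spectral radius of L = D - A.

Degrees: deg(x0) = 4, deg(x1) = 2, deg(x2) = 2, deg(x3) = 2, deg(x4) = 2.
L = D − A with rows/columns ordered (x0, x1, x2, x3, x4):
  [ 4, -1, -1, -1, -1]
  [-1,  2,  0,  0, -1]
  [-1,  0,  2, -1,  0]
  [-1,  0, -1,  2,  0]
  [-1, -1,  0,  0,  2]
Characteristic polynomial: det(λI − L) = λ(λ − 1)(λ − 3)²(λ − 5).
Roots: λ = 0; (λ − 1) = 0 ⇒ λ = 1; (λ − 3) = 0 ⇒ λ = 3 (multiplicity 2); (λ − 5) = 0 ⇒ λ = 5.
(Check: the roots sum (with multiplicity) to 12, matching trace L = Σdeg = 2·6 = 12.)
Laplacian eigenvalues: [0.0, 1.0, 3.0, 3.0, 5.0]. Largest eigenvalue (spectral radius) = 5.0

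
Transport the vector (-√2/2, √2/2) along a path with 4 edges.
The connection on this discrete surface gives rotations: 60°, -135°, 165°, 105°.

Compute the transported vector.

Total rotation: 60° + (-135°) + 165° + 105° = 195° ≡ -165° (mod 360°). Final vector: (0.8660, -0.5000)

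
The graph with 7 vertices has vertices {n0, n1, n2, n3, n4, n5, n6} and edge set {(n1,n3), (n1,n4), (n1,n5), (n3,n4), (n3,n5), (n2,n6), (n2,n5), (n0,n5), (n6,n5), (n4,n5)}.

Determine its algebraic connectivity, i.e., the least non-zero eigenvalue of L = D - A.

Degrees: deg(n0) = 1, deg(n1) = 3, deg(n2) = 2, deg(n3) = 3, deg(n4) = 3, deg(n5) = 6, deg(n6) = 2.
L = D − A with rows/columns ordered (n0, n1, n2, n3, n4, n5, n6):
  [ 1,  0,  0,  0,  0, -1,  0]
  [ 0,  3,  0, -1, -1, -1,  0]
  [ 0,  0,  2,  0,  0, -1, -1]
  [ 0, -1,  0,  3, -1, -1,  0]
  [ 0, -1,  0, -1,  3, -1,  0]
  [-1, -1, -1, -1, -1,  6, -1]
  [ 0,  0, -1,  0,  0, -1,  2]
Characteristic polynomial: det(λI − L) = λ(λ − 1)²(λ − 3)(λ − 4)²(λ − 7).
Roots: λ = 0; (λ − 1) = 0 ⇒ λ = 1 (multiplicity 2); (λ − 3) = 0 ⇒ λ = 3; (λ − 4) = 0 ⇒ λ = 4 (multiplicity 2); (λ − 7) = 0 ⇒ λ = 7.
(Check: the roots sum (with multiplicity) to 20, matching trace L = Σdeg = 2·10 = 20.)
Laplacian eigenvalues: [0.0, 1.0, 1.0, 3.0, 4.0, 4.0, 7.0]. Algebraic connectivity (smallest non-zero eigenvalue) = 1.0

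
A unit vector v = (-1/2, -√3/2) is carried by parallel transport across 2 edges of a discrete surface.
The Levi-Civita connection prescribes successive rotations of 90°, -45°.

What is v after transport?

Total rotation: 90° + (-45°) = 45°. Final vector: (0.2588, -0.9659)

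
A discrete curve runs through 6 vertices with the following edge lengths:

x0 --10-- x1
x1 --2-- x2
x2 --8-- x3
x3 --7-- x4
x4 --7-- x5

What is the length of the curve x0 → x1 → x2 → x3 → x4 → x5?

Arc length = 10 + 2 + 8 + 7 + 7 = 34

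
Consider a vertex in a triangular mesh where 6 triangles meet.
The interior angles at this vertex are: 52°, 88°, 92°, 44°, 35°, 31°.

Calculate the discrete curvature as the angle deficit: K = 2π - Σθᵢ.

Sum of angles = 342°. K = 360° - 342° = 18° = π/10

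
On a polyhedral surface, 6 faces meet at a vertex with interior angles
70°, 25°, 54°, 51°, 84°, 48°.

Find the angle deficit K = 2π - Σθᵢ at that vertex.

Sum of angles = 332°. K = 360° - 332° = 28° = 7π/45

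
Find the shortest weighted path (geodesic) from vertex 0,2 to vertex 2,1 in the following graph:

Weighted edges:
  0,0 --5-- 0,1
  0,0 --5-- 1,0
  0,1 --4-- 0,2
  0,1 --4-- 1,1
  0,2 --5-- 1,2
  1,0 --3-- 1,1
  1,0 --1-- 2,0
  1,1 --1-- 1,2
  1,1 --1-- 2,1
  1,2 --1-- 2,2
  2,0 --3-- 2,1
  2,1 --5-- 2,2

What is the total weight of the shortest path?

Shortest path: 0,2 → 1,2 → 1,1 → 2,1, total weight = 7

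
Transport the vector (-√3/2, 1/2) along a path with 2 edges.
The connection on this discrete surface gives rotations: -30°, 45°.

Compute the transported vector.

Total rotation: (-30°) + 45° = 15°. Final vector: (-0.9659, 0.2588)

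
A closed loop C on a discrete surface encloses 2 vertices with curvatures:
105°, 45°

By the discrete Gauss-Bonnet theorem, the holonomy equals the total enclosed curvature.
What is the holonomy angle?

Holonomy = total enclosed curvature = 105° + 45° = 150°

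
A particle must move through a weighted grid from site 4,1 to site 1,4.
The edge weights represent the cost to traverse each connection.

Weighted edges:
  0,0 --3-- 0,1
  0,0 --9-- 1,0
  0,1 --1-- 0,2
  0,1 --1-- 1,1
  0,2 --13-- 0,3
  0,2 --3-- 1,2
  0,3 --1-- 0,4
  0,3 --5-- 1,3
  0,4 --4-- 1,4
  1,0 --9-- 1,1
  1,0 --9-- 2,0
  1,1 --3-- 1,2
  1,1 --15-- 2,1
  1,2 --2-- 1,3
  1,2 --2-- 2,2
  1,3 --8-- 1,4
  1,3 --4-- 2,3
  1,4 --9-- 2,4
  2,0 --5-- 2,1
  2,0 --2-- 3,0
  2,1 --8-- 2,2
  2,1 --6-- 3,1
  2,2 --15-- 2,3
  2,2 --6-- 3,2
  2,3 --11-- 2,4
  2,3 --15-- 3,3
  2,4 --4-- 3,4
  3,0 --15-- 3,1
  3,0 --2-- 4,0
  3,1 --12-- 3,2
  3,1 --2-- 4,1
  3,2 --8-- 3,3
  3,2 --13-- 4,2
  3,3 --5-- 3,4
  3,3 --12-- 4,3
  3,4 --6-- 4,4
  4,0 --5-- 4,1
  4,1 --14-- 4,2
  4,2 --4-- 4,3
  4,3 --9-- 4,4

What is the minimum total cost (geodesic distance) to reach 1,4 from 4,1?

Shortest path: 4,1 → 3,1 → 2,1 → 2,2 → 1,2 → 1,3 → 1,4, total weight = 28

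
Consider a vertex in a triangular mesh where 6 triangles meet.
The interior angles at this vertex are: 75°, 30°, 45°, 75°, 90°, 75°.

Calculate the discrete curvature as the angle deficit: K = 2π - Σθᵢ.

Sum of angles = 390°. K = 360° - 390° = -30° = -π/6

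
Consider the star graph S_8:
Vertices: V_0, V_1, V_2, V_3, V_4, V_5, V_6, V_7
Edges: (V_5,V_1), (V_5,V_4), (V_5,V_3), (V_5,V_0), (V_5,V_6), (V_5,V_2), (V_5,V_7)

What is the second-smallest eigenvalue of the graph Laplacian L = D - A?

The star S_8 is the complete bipartite graph K_{1,7} (one hub of degree 7, 7 leaves of degree 1). The Laplacian spectrum of K_{p,q} is 0, p (multiplicity q−1), q (multiplicity p−1), p+q. With p = 1, q = 7: 0 once, 1 with multiplicity 6, and 8 once. (Check: trace L = sum of degrees = 14 = 6·1 + 8.)
Laplacian eigenvalues: [0.0, 1.0, 1.0, 1.0, 1.0, 1.0, 1.0, 8.0]. Algebraic connectivity (smallest non-zero eigenvalue) = 1.0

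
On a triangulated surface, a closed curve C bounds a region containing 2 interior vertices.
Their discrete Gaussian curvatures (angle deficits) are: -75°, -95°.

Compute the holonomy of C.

Holonomy = total enclosed curvature = (-75°) + (-95°) = -170°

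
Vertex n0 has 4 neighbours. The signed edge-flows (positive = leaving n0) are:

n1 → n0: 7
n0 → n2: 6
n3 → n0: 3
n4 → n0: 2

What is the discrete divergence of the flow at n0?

Divergence = sum of outgoing flows = (-7) + 6 + (-3) + (-2) = -6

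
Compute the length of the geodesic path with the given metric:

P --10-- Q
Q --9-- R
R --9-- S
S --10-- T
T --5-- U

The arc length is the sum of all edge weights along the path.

Arc length = 10 + 9 + 9 + 10 + 5 = 43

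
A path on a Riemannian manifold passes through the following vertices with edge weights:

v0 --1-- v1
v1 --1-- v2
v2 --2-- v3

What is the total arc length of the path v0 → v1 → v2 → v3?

Arc length = 1 + 1 + 2 = 4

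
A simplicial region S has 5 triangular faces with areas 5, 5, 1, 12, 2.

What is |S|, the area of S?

5 + 5 + 1 + 12 + 2 = 25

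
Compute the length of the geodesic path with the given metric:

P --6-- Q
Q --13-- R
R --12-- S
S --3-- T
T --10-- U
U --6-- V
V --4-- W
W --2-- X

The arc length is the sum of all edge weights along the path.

Arc length = 6 + 13 + 12 + 3 + 10 + 6 + 4 + 2 = 56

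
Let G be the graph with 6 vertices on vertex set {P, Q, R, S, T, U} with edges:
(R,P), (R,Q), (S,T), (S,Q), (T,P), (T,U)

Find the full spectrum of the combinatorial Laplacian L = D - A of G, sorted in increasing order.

Degrees: deg(P) = 2, deg(Q) = 2, deg(R) = 2, deg(S) = 2, deg(T) = 3, deg(U) = 1.
L = D − A with rows/columns ordered (P, Q, R, S, T, U):
  [ 2,  0, -1,  0, -1,  0]
  [ 0,  2, -1, -1,  0,  0]
  [-1, -1,  2,  0,  0,  0]
  [ 0, -1,  0,  2, -1,  0]
  [-1,  0,  0, -1,  3, -1]
  [ 0,  0,  0,  0, -1,  1]
Characteristic polynomial: det(λI − L) = λ(λ² − 5λ + 3)(λ² − 5λ + 5)(λ − 2).
Roots: λ = 0; (λ² − 5λ + 3) = 0 ⇒ λ = (5 ± √13)/2 ≈ 0.6972, 4.3028; (λ² − 5λ + 5) = 0 ⇒ λ = (5 ± √5)/2 ≈ 1.382, 3.618; (λ − 2) = 0 ⇒ λ = 2.
(Check: the roots sum (with multiplicity) to 12, matching trace L = Σdeg = 2·6 = 12.)
Laplacian eigenvalues (increasing order): [0.0, 0.6972, 1.382, 2.0, 3.618, 4.3028]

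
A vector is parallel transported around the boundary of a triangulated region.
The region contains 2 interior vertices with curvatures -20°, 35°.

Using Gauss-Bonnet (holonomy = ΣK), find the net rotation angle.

Holonomy = total enclosed curvature = (-20°) + 35° = 15°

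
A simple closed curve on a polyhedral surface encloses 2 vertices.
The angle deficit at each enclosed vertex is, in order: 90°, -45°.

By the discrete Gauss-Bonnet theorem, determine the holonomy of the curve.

Holonomy = total enclosed curvature = 90° + (-45°) = 45°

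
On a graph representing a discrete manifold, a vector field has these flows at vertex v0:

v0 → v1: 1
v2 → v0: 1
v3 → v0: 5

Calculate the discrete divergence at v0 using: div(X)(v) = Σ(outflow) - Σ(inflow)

Divergence = sum of outgoing flows = 1 + (-1) + (-5) = -5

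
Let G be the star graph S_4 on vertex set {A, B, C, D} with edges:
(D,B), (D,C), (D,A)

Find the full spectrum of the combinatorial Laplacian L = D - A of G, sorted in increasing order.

The star S_4 is the complete bipartite graph K_{1,3} (one hub of degree 3, 3 leaves of degree 1). The Laplacian spectrum of K_{p,q} is 0, p (multiplicity q−1), q (multiplicity p−1), p+q. With p = 1, q = 3: 0 once, 1 with multiplicity 2, and 4 once. (Check: trace L = sum of degrees = 6 = 2·1 + 4.)
Laplacian eigenvalues (increasing order): [0.0, 1.0, 1.0, 4.0]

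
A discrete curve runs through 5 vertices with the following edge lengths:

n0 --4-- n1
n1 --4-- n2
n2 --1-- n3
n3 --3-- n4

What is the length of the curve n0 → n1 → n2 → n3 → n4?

Arc length = 4 + 4 + 1 + 3 = 12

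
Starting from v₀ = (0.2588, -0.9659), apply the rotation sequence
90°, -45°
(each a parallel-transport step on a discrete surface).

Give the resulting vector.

Total rotation: 90° + (-45°) = 45°. Final vector: (0.8660, -0.5000)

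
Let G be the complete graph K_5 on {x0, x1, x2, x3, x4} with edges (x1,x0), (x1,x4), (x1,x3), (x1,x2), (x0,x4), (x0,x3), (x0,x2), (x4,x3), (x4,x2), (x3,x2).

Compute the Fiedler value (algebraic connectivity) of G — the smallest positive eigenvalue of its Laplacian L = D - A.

For the complete graph K_n, L = nI − J (J = all-ones matrix). J has eigenvalues n (once, eigenvector 𝟙) and 0 (multiplicity n−1), so L has eigenvalues 0 (once) and n (multiplicity n−1). Here n = 5: eigenvalue 0 once and 5 with multiplicity 4.
Laplacian eigenvalues: [0.0, 5.0, 5.0, 5.0, 5.0]. Algebraic connectivity (smallest non-zero eigenvalue) = 5.0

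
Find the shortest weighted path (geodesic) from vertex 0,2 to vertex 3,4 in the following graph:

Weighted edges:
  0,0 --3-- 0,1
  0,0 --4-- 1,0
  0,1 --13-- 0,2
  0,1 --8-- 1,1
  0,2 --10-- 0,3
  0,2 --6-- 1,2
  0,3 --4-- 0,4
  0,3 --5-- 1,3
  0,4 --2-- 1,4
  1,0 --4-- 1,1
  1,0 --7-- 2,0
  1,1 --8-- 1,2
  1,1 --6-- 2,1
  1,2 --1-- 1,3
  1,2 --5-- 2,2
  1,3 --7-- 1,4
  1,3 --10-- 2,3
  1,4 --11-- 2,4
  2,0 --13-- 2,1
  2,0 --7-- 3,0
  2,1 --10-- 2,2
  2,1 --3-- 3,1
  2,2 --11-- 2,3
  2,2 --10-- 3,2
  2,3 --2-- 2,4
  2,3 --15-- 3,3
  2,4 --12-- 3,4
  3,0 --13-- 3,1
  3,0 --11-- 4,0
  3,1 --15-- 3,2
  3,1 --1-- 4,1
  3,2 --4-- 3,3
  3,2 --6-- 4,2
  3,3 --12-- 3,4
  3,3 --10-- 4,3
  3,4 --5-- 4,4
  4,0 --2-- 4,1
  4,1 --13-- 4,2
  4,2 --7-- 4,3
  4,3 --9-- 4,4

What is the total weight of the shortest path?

Shortest path: 0,2 → 1,2 → 1,3 → 2,3 → 2,4 → 3,4, total weight = 31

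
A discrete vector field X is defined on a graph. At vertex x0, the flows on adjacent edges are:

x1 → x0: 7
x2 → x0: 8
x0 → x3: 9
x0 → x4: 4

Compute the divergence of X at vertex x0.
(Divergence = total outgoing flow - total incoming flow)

Divergence = sum of outgoing flows = (-7) + (-8) + 9 + 4 = -2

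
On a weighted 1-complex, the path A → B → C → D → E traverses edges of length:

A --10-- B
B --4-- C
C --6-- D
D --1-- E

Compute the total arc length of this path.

Arc length = 10 + 4 + 6 + 1 = 21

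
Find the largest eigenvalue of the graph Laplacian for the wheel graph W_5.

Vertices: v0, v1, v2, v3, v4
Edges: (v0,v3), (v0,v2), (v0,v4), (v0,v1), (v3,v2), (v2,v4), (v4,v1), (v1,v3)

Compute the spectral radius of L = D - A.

The wheel W_5 is the join K_1 ∨ C_4 (a hub joined to every vertex of a cycle of length 4). For a join G ∨ H (G on p vertices, H on q vertices) the Laplacian spectrum is 0, p+q, the eigenvalues of L(G) other than one 0 each shifted by +q, and the eigenvalues of L(H) other than one 0 each shifted by +p. With G = K_1 (p = 1, nothing left after dropping its 0) and H = C_4 (q = 4, eigenvalues 2 − 2cos(2πk/4), k = 0, …, 3; drop k = 0), the spectrum of W_5 is 0, 5, and 1 + (2 − 2cos(2πk/4)) = 3 − 2cos(2πk/4) for k = 1, …, 3:
k=1: 3 − 2cos(π/2) = 3.0; k=2: 3 − 2cos(π) = 5.0; k=3: 3 − 2cos(3π/2) = 3.0.
Laplacian eigenvalues: [0.0, 3.0, 3.0, 5.0, 5.0]. Largest eigenvalue (spectral radius) = 5.0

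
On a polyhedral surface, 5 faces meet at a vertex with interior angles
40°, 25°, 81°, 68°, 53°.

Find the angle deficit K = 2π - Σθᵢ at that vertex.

Sum of angles = 267°. K = 360° - 267° = 93° = 31π/60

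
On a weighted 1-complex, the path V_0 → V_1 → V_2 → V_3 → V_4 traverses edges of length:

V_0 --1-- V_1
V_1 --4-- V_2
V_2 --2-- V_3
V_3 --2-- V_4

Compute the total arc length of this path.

Arc length = 1 + 4 + 2 + 2 = 9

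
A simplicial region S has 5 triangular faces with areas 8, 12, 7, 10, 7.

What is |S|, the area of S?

8 + 12 + 7 + 10 + 7 = 44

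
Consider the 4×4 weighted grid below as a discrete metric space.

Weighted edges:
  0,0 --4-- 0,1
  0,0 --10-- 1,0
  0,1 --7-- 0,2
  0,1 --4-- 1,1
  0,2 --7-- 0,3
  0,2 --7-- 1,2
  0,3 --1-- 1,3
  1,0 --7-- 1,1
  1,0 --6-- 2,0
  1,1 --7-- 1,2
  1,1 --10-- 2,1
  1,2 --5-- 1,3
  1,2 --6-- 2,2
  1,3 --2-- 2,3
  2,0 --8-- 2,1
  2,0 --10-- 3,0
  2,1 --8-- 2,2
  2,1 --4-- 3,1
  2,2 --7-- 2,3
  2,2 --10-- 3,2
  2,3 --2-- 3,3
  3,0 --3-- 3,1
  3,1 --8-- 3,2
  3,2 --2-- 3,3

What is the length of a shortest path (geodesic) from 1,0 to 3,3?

Shortest path: 1,0 → 1,1 → 1,2 → 1,3 → 2,3 → 3,3, total weight = 23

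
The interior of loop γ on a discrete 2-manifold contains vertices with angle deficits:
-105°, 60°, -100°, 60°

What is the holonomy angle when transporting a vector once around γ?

Holonomy = total enclosed curvature = (-105°) + 60° + (-100°) + 60° = -85°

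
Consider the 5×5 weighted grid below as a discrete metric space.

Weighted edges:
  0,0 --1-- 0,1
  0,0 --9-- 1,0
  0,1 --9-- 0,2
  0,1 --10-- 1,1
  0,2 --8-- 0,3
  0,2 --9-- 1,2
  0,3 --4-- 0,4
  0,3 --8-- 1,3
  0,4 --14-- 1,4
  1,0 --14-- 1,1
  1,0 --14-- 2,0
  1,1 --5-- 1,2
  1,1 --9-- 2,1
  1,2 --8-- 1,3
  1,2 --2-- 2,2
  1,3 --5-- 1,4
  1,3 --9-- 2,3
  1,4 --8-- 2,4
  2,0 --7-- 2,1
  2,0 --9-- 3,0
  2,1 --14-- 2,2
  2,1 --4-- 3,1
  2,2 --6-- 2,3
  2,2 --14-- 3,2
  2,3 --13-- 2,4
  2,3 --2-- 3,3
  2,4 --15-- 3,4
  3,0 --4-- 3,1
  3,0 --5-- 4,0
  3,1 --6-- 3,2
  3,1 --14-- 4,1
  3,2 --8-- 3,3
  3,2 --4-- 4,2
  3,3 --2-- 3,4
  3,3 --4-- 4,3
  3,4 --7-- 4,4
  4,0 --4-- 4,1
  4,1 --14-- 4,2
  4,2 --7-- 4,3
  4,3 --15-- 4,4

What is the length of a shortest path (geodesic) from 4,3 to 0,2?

Shortest path: 4,3 → 3,3 → 2,3 → 2,2 → 1,2 → 0,2, total weight = 23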